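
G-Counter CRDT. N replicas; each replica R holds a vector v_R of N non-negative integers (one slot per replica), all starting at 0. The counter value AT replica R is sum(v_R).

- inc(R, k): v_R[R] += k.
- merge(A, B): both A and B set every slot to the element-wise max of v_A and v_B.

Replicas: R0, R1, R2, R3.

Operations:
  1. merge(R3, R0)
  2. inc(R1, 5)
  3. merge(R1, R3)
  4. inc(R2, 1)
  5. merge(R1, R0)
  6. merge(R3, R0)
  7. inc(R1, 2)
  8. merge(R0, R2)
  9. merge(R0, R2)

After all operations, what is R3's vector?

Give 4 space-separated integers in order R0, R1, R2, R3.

Answer: 0 5 0 0

Derivation:
Op 1: merge R3<->R0 -> R3=(0,0,0,0) R0=(0,0,0,0)
Op 2: inc R1 by 5 -> R1=(0,5,0,0) value=5
Op 3: merge R1<->R3 -> R1=(0,5,0,0) R3=(0,5,0,0)
Op 4: inc R2 by 1 -> R2=(0,0,1,0) value=1
Op 5: merge R1<->R0 -> R1=(0,5,0,0) R0=(0,5,0,0)
Op 6: merge R3<->R0 -> R3=(0,5,0,0) R0=(0,5,0,0)
Op 7: inc R1 by 2 -> R1=(0,7,0,0) value=7
Op 8: merge R0<->R2 -> R0=(0,5,1,0) R2=(0,5,1,0)
Op 9: merge R0<->R2 -> R0=(0,5,1,0) R2=(0,5,1,0)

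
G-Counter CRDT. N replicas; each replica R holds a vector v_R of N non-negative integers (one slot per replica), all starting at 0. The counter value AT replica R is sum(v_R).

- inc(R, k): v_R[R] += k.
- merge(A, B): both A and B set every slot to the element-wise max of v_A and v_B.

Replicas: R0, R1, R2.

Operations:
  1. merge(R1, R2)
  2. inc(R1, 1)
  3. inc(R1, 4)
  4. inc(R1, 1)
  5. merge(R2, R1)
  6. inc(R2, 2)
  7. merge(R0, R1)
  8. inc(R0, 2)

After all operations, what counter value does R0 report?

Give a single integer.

Answer: 8

Derivation:
Op 1: merge R1<->R2 -> R1=(0,0,0) R2=(0,0,0)
Op 2: inc R1 by 1 -> R1=(0,1,0) value=1
Op 3: inc R1 by 4 -> R1=(0,5,0) value=5
Op 4: inc R1 by 1 -> R1=(0,6,0) value=6
Op 5: merge R2<->R1 -> R2=(0,6,0) R1=(0,6,0)
Op 6: inc R2 by 2 -> R2=(0,6,2) value=8
Op 7: merge R0<->R1 -> R0=(0,6,0) R1=(0,6,0)
Op 8: inc R0 by 2 -> R0=(2,6,0) value=8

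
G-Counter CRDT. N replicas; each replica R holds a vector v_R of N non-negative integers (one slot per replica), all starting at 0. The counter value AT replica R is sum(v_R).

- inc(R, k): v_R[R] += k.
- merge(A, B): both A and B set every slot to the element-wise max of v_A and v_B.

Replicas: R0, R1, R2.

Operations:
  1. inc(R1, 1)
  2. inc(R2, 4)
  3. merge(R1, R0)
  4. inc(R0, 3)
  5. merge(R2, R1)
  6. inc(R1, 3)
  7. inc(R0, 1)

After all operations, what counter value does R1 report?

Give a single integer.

Op 1: inc R1 by 1 -> R1=(0,1,0) value=1
Op 2: inc R2 by 4 -> R2=(0,0,4) value=4
Op 3: merge R1<->R0 -> R1=(0,1,0) R0=(0,1,0)
Op 4: inc R0 by 3 -> R0=(3,1,0) value=4
Op 5: merge R2<->R1 -> R2=(0,1,4) R1=(0,1,4)
Op 6: inc R1 by 3 -> R1=(0,4,4) value=8
Op 7: inc R0 by 1 -> R0=(4,1,0) value=5

Answer: 8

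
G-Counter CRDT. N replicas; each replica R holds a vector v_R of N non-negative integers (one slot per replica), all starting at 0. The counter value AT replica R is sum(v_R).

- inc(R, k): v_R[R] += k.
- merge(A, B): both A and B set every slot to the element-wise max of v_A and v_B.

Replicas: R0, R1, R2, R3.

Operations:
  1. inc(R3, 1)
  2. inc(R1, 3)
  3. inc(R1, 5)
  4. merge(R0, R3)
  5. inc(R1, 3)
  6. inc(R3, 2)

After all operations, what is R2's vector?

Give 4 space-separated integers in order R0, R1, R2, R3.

Op 1: inc R3 by 1 -> R3=(0,0,0,1) value=1
Op 2: inc R1 by 3 -> R1=(0,3,0,0) value=3
Op 3: inc R1 by 5 -> R1=(0,8,0,0) value=8
Op 4: merge R0<->R3 -> R0=(0,0,0,1) R3=(0,0,0,1)
Op 5: inc R1 by 3 -> R1=(0,11,0,0) value=11
Op 6: inc R3 by 2 -> R3=(0,0,0,3) value=3

Answer: 0 0 0 0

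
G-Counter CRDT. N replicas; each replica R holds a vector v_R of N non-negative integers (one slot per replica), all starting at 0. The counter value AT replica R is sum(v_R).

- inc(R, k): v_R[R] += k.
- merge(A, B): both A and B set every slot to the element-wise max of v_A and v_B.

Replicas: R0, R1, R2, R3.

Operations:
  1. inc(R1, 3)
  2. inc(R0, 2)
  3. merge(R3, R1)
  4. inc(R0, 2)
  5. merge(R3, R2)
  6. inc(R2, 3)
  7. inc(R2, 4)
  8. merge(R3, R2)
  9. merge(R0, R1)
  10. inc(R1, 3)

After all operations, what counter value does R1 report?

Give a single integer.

Op 1: inc R1 by 3 -> R1=(0,3,0,0) value=3
Op 2: inc R0 by 2 -> R0=(2,0,0,0) value=2
Op 3: merge R3<->R1 -> R3=(0,3,0,0) R1=(0,3,0,0)
Op 4: inc R0 by 2 -> R0=(4,0,0,0) value=4
Op 5: merge R3<->R2 -> R3=(0,3,0,0) R2=(0,3,0,0)
Op 6: inc R2 by 3 -> R2=(0,3,3,0) value=6
Op 7: inc R2 by 4 -> R2=(0,3,7,0) value=10
Op 8: merge R3<->R2 -> R3=(0,3,7,0) R2=(0,3,7,0)
Op 9: merge R0<->R1 -> R0=(4,3,0,0) R1=(4,3,0,0)
Op 10: inc R1 by 3 -> R1=(4,6,0,0) value=10

Answer: 10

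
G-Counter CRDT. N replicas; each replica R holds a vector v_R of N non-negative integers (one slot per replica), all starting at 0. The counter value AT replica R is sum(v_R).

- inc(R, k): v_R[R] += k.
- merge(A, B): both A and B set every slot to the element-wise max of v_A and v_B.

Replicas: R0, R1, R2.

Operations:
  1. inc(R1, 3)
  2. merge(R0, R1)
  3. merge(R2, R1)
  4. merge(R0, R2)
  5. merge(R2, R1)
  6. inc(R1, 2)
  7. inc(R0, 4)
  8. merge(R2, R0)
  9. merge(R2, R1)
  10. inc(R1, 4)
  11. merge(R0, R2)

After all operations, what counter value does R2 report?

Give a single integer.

Op 1: inc R1 by 3 -> R1=(0,3,0) value=3
Op 2: merge R0<->R1 -> R0=(0,3,0) R1=(0,3,0)
Op 3: merge R2<->R1 -> R2=(0,3,0) R1=(0,3,0)
Op 4: merge R0<->R2 -> R0=(0,3,0) R2=(0,3,0)
Op 5: merge R2<->R1 -> R2=(0,3,0) R1=(0,3,0)
Op 6: inc R1 by 2 -> R1=(0,5,0) value=5
Op 7: inc R0 by 4 -> R0=(4,3,0) value=7
Op 8: merge R2<->R0 -> R2=(4,3,0) R0=(4,3,0)
Op 9: merge R2<->R1 -> R2=(4,5,0) R1=(4,5,0)
Op 10: inc R1 by 4 -> R1=(4,9,0) value=13
Op 11: merge R0<->R2 -> R0=(4,5,0) R2=(4,5,0)

Answer: 9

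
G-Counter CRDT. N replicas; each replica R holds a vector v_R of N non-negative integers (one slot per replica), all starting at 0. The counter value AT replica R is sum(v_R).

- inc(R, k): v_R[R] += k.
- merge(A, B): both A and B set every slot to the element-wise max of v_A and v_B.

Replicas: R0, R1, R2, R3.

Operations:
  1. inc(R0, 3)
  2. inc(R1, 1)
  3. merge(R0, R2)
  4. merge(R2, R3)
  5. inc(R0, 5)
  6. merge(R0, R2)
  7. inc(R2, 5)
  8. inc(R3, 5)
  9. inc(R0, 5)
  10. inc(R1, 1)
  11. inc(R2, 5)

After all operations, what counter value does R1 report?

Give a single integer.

Answer: 2

Derivation:
Op 1: inc R0 by 3 -> R0=(3,0,0,0) value=3
Op 2: inc R1 by 1 -> R1=(0,1,0,0) value=1
Op 3: merge R0<->R2 -> R0=(3,0,0,0) R2=(3,0,0,0)
Op 4: merge R2<->R3 -> R2=(3,0,0,0) R3=(3,0,0,0)
Op 5: inc R0 by 5 -> R0=(8,0,0,0) value=8
Op 6: merge R0<->R2 -> R0=(8,0,0,0) R2=(8,0,0,0)
Op 7: inc R2 by 5 -> R2=(8,0,5,0) value=13
Op 8: inc R3 by 5 -> R3=(3,0,0,5) value=8
Op 9: inc R0 by 5 -> R0=(13,0,0,0) value=13
Op 10: inc R1 by 1 -> R1=(0,2,0,0) value=2
Op 11: inc R2 by 5 -> R2=(8,0,10,0) value=18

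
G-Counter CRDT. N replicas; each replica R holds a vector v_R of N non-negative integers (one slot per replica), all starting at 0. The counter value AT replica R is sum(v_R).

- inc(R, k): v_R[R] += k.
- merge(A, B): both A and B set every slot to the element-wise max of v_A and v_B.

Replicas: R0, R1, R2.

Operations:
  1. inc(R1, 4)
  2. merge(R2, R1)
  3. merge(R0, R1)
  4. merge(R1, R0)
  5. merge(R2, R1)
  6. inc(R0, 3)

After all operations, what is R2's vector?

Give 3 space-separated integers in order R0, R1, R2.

Answer: 0 4 0

Derivation:
Op 1: inc R1 by 4 -> R1=(0,4,0) value=4
Op 2: merge R2<->R1 -> R2=(0,4,0) R1=(0,4,0)
Op 3: merge R0<->R1 -> R0=(0,4,0) R1=(0,4,0)
Op 4: merge R1<->R0 -> R1=(0,4,0) R0=(0,4,0)
Op 5: merge R2<->R1 -> R2=(0,4,0) R1=(0,4,0)
Op 6: inc R0 by 3 -> R0=(3,4,0) value=7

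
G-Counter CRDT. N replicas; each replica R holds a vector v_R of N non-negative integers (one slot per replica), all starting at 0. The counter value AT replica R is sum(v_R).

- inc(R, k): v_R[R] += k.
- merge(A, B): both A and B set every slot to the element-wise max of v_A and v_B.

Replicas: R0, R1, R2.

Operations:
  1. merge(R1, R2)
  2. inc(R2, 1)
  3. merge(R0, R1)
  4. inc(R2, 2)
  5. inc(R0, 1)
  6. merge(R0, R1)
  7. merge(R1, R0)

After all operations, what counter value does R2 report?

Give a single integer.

Op 1: merge R1<->R2 -> R1=(0,0,0) R2=(0,0,0)
Op 2: inc R2 by 1 -> R2=(0,0,1) value=1
Op 3: merge R0<->R1 -> R0=(0,0,0) R1=(0,0,0)
Op 4: inc R2 by 2 -> R2=(0,0,3) value=3
Op 5: inc R0 by 1 -> R0=(1,0,0) value=1
Op 6: merge R0<->R1 -> R0=(1,0,0) R1=(1,0,0)
Op 7: merge R1<->R0 -> R1=(1,0,0) R0=(1,0,0)

Answer: 3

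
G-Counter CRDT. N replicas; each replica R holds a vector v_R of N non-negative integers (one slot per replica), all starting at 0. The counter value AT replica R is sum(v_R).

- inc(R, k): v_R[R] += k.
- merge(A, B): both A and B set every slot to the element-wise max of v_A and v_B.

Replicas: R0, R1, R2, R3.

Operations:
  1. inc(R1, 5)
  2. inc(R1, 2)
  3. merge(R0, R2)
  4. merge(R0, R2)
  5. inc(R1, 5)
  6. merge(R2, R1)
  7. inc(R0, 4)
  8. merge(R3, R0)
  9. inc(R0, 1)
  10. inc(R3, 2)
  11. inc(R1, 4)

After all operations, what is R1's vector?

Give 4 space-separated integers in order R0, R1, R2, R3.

Answer: 0 16 0 0

Derivation:
Op 1: inc R1 by 5 -> R1=(0,5,0,0) value=5
Op 2: inc R1 by 2 -> R1=(0,7,0,0) value=7
Op 3: merge R0<->R2 -> R0=(0,0,0,0) R2=(0,0,0,0)
Op 4: merge R0<->R2 -> R0=(0,0,0,0) R2=(0,0,0,0)
Op 5: inc R1 by 5 -> R1=(0,12,0,0) value=12
Op 6: merge R2<->R1 -> R2=(0,12,0,0) R1=(0,12,0,0)
Op 7: inc R0 by 4 -> R0=(4,0,0,0) value=4
Op 8: merge R3<->R0 -> R3=(4,0,0,0) R0=(4,0,0,0)
Op 9: inc R0 by 1 -> R0=(5,0,0,0) value=5
Op 10: inc R3 by 2 -> R3=(4,0,0,2) value=6
Op 11: inc R1 by 4 -> R1=(0,16,0,0) value=16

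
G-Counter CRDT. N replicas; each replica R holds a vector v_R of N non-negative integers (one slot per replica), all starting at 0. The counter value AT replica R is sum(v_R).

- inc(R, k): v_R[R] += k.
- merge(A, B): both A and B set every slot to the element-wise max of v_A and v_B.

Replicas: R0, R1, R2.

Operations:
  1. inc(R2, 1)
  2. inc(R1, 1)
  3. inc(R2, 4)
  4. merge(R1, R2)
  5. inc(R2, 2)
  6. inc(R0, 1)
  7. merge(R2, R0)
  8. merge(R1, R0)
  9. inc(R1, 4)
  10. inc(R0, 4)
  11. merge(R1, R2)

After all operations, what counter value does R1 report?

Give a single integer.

Answer: 13

Derivation:
Op 1: inc R2 by 1 -> R2=(0,0,1) value=1
Op 2: inc R1 by 1 -> R1=(0,1,0) value=1
Op 3: inc R2 by 4 -> R2=(0,0,5) value=5
Op 4: merge R1<->R2 -> R1=(0,1,5) R2=(0,1,5)
Op 5: inc R2 by 2 -> R2=(0,1,7) value=8
Op 6: inc R0 by 1 -> R0=(1,0,0) value=1
Op 7: merge R2<->R0 -> R2=(1,1,7) R0=(1,1,7)
Op 8: merge R1<->R0 -> R1=(1,1,7) R0=(1,1,7)
Op 9: inc R1 by 4 -> R1=(1,5,7) value=13
Op 10: inc R0 by 4 -> R0=(5,1,7) value=13
Op 11: merge R1<->R2 -> R1=(1,5,7) R2=(1,5,7)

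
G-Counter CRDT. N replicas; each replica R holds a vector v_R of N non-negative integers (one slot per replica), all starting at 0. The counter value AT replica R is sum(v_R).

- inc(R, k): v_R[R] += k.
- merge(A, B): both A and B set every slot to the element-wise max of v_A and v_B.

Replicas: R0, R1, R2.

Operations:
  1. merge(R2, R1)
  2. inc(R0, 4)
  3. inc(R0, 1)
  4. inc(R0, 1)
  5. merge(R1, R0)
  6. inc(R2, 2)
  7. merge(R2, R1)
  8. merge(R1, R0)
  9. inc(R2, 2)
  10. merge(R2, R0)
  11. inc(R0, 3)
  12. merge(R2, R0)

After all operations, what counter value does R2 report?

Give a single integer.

Op 1: merge R2<->R1 -> R2=(0,0,0) R1=(0,0,0)
Op 2: inc R0 by 4 -> R0=(4,0,0) value=4
Op 3: inc R0 by 1 -> R0=(5,0,0) value=5
Op 4: inc R0 by 1 -> R0=(6,0,0) value=6
Op 5: merge R1<->R0 -> R1=(6,0,0) R0=(6,0,0)
Op 6: inc R2 by 2 -> R2=(0,0,2) value=2
Op 7: merge R2<->R1 -> R2=(6,0,2) R1=(6,0,2)
Op 8: merge R1<->R0 -> R1=(6,0,2) R0=(6,0,2)
Op 9: inc R2 by 2 -> R2=(6,0,4) value=10
Op 10: merge R2<->R0 -> R2=(6,0,4) R0=(6,0,4)
Op 11: inc R0 by 3 -> R0=(9,0,4) value=13
Op 12: merge R2<->R0 -> R2=(9,0,4) R0=(9,0,4)

Answer: 13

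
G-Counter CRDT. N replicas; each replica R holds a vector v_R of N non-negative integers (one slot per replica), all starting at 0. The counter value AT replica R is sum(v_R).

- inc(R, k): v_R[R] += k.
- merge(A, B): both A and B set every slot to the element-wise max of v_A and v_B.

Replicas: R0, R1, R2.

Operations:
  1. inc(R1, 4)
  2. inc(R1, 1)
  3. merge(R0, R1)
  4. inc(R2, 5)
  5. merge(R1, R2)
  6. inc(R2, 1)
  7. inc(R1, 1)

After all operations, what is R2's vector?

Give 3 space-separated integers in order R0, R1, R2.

Op 1: inc R1 by 4 -> R1=(0,4,0) value=4
Op 2: inc R1 by 1 -> R1=(0,5,0) value=5
Op 3: merge R0<->R1 -> R0=(0,5,0) R1=(0,5,0)
Op 4: inc R2 by 5 -> R2=(0,0,5) value=5
Op 5: merge R1<->R2 -> R1=(0,5,5) R2=(0,5,5)
Op 6: inc R2 by 1 -> R2=(0,5,6) value=11
Op 7: inc R1 by 1 -> R1=(0,6,5) value=11

Answer: 0 5 6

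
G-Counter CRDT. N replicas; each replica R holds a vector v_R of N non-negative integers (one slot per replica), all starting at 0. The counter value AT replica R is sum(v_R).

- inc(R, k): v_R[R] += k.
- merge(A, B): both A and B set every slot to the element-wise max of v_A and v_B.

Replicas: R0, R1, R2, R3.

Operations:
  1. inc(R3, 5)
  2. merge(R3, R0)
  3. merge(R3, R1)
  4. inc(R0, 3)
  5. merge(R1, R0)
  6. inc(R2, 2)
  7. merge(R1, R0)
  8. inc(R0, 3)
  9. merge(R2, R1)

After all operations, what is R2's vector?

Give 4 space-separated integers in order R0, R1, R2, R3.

Op 1: inc R3 by 5 -> R3=(0,0,0,5) value=5
Op 2: merge R3<->R0 -> R3=(0,0,0,5) R0=(0,0,0,5)
Op 3: merge R3<->R1 -> R3=(0,0,0,5) R1=(0,0,0,5)
Op 4: inc R0 by 3 -> R0=(3,0,0,5) value=8
Op 5: merge R1<->R0 -> R1=(3,0,0,5) R0=(3,0,0,5)
Op 6: inc R2 by 2 -> R2=(0,0,2,0) value=2
Op 7: merge R1<->R0 -> R1=(3,0,0,5) R0=(3,0,0,5)
Op 8: inc R0 by 3 -> R0=(6,0,0,5) value=11
Op 9: merge R2<->R1 -> R2=(3,0,2,5) R1=(3,0,2,5)

Answer: 3 0 2 5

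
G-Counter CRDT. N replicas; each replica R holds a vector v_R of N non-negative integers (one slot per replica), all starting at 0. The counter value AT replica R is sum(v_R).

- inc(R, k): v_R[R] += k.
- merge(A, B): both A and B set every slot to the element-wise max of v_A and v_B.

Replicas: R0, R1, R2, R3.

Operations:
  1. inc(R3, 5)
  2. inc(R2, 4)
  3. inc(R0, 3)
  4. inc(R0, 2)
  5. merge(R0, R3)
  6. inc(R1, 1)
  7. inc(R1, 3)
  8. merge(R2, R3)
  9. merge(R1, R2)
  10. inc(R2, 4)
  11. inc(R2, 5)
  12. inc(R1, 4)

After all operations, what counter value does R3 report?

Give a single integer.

Answer: 14

Derivation:
Op 1: inc R3 by 5 -> R3=(0,0,0,5) value=5
Op 2: inc R2 by 4 -> R2=(0,0,4,0) value=4
Op 3: inc R0 by 3 -> R0=(3,0,0,0) value=3
Op 4: inc R0 by 2 -> R0=(5,0,0,0) value=5
Op 5: merge R0<->R3 -> R0=(5,0,0,5) R3=(5,0,0,5)
Op 6: inc R1 by 1 -> R1=(0,1,0,0) value=1
Op 7: inc R1 by 3 -> R1=(0,4,0,0) value=4
Op 8: merge R2<->R3 -> R2=(5,0,4,5) R3=(5,0,4,5)
Op 9: merge R1<->R2 -> R1=(5,4,4,5) R2=(5,4,4,5)
Op 10: inc R2 by 4 -> R2=(5,4,8,5) value=22
Op 11: inc R2 by 5 -> R2=(5,4,13,5) value=27
Op 12: inc R1 by 4 -> R1=(5,8,4,5) value=22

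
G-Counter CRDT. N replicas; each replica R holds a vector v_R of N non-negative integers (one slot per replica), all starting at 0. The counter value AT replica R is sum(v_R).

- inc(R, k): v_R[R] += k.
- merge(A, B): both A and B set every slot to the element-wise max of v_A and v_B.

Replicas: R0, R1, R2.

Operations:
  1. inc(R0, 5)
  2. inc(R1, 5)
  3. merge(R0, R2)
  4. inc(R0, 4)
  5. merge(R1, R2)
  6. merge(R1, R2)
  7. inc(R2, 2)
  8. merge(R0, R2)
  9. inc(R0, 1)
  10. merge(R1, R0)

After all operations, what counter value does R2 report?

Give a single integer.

Op 1: inc R0 by 5 -> R0=(5,0,0) value=5
Op 2: inc R1 by 5 -> R1=(0,5,0) value=5
Op 3: merge R0<->R2 -> R0=(5,0,0) R2=(5,0,0)
Op 4: inc R0 by 4 -> R0=(9,0,0) value=9
Op 5: merge R1<->R2 -> R1=(5,5,0) R2=(5,5,0)
Op 6: merge R1<->R2 -> R1=(5,5,0) R2=(5,5,0)
Op 7: inc R2 by 2 -> R2=(5,5,2) value=12
Op 8: merge R0<->R2 -> R0=(9,5,2) R2=(9,5,2)
Op 9: inc R0 by 1 -> R0=(10,5,2) value=17
Op 10: merge R1<->R0 -> R1=(10,5,2) R0=(10,5,2)

Answer: 16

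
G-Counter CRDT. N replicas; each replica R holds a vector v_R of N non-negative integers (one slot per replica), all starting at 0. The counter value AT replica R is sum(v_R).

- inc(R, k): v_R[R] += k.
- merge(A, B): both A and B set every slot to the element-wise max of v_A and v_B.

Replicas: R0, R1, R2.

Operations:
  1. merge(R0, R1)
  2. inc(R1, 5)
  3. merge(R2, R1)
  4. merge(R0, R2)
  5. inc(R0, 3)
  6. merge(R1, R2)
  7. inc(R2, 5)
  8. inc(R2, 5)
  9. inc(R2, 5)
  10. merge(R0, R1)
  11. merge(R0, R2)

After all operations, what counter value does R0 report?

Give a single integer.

Answer: 23

Derivation:
Op 1: merge R0<->R1 -> R0=(0,0,0) R1=(0,0,0)
Op 2: inc R1 by 5 -> R1=(0,5,0) value=5
Op 3: merge R2<->R1 -> R2=(0,5,0) R1=(0,5,0)
Op 4: merge R0<->R2 -> R0=(0,5,0) R2=(0,5,0)
Op 5: inc R0 by 3 -> R0=(3,5,0) value=8
Op 6: merge R1<->R2 -> R1=(0,5,0) R2=(0,5,0)
Op 7: inc R2 by 5 -> R2=(0,5,5) value=10
Op 8: inc R2 by 5 -> R2=(0,5,10) value=15
Op 9: inc R2 by 5 -> R2=(0,5,15) value=20
Op 10: merge R0<->R1 -> R0=(3,5,0) R1=(3,5,0)
Op 11: merge R0<->R2 -> R0=(3,5,15) R2=(3,5,15)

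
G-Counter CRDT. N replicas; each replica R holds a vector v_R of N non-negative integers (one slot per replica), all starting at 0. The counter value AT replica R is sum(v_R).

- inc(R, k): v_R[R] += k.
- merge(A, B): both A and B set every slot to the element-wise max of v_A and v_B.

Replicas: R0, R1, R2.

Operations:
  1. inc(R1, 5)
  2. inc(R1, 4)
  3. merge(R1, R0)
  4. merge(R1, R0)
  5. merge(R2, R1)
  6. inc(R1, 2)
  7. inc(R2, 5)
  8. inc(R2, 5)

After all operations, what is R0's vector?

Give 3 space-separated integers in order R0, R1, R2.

Answer: 0 9 0

Derivation:
Op 1: inc R1 by 5 -> R1=(0,5,0) value=5
Op 2: inc R1 by 4 -> R1=(0,9,0) value=9
Op 3: merge R1<->R0 -> R1=(0,9,0) R0=(0,9,0)
Op 4: merge R1<->R0 -> R1=(0,9,0) R0=(0,9,0)
Op 5: merge R2<->R1 -> R2=(0,9,0) R1=(0,9,0)
Op 6: inc R1 by 2 -> R1=(0,11,0) value=11
Op 7: inc R2 by 5 -> R2=(0,9,5) value=14
Op 8: inc R2 by 5 -> R2=(0,9,10) value=19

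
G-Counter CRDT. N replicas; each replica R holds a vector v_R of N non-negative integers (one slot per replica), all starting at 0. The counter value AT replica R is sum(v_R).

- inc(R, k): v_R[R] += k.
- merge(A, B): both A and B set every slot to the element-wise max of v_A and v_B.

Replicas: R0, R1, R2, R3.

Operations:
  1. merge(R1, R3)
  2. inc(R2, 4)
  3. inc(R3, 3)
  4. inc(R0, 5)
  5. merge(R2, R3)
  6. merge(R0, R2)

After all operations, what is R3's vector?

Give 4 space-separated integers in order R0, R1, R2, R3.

Answer: 0 0 4 3

Derivation:
Op 1: merge R1<->R3 -> R1=(0,0,0,0) R3=(0,0,0,0)
Op 2: inc R2 by 4 -> R2=(0,0,4,0) value=4
Op 3: inc R3 by 3 -> R3=(0,0,0,3) value=3
Op 4: inc R0 by 5 -> R0=(5,0,0,0) value=5
Op 5: merge R2<->R3 -> R2=(0,0,4,3) R3=(0,0,4,3)
Op 6: merge R0<->R2 -> R0=(5,0,4,3) R2=(5,0,4,3)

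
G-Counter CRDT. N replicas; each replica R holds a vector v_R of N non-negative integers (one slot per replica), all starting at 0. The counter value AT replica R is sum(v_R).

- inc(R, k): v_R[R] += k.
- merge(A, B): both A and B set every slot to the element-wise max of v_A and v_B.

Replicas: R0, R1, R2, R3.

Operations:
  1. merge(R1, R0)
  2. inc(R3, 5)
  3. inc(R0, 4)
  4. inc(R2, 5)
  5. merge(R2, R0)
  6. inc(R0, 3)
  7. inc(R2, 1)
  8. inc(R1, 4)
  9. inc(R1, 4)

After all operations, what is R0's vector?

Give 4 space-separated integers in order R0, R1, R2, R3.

Op 1: merge R1<->R0 -> R1=(0,0,0,0) R0=(0,0,0,0)
Op 2: inc R3 by 5 -> R3=(0,0,0,5) value=5
Op 3: inc R0 by 4 -> R0=(4,0,0,0) value=4
Op 4: inc R2 by 5 -> R2=(0,0,5,0) value=5
Op 5: merge R2<->R0 -> R2=(4,0,5,0) R0=(4,0,5,0)
Op 6: inc R0 by 3 -> R0=(7,0,5,0) value=12
Op 7: inc R2 by 1 -> R2=(4,0,6,0) value=10
Op 8: inc R1 by 4 -> R1=(0,4,0,0) value=4
Op 9: inc R1 by 4 -> R1=(0,8,0,0) value=8

Answer: 7 0 5 0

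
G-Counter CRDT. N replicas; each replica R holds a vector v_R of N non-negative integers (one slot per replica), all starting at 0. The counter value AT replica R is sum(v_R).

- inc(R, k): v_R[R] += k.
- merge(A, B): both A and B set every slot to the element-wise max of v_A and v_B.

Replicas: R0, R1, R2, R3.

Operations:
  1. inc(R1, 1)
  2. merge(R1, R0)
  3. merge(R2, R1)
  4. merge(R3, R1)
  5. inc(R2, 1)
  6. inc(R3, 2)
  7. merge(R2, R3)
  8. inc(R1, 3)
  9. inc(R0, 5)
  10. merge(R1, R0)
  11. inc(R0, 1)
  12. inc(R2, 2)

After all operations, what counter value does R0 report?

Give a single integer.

Op 1: inc R1 by 1 -> R1=(0,1,0,0) value=1
Op 2: merge R1<->R0 -> R1=(0,1,0,0) R0=(0,1,0,0)
Op 3: merge R2<->R1 -> R2=(0,1,0,0) R1=(0,1,0,0)
Op 4: merge R3<->R1 -> R3=(0,1,0,0) R1=(0,1,0,0)
Op 5: inc R2 by 1 -> R2=(0,1,1,0) value=2
Op 6: inc R3 by 2 -> R3=(0,1,0,2) value=3
Op 7: merge R2<->R3 -> R2=(0,1,1,2) R3=(0,1,1,2)
Op 8: inc R1 by 3 -> R1=(0,4,0,0) value=4
Op 9: inc R0 by 5 -> R0=(5,1,0,0) value=6
Op 10: merge R1<->R0 -> R1=(5,4,0,0) R0=(5,4,0,0)
Op 11: inc R0 by 1 -> R0=(6,4,0,0) value=10
Op 12: inc R2 by 2 -> R2=(0,1,3,2) value=6

Answer: 10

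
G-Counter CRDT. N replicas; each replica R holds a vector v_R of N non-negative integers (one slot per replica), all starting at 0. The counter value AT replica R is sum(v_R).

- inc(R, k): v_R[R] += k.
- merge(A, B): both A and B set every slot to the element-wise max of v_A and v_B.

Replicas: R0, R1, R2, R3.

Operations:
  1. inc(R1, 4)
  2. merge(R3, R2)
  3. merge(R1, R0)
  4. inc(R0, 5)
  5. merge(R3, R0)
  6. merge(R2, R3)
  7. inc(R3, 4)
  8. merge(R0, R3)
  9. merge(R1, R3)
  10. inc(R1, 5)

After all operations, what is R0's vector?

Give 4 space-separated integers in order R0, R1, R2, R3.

Op 1: inc R1 by 4 -> R1=(0,4,0,0) value=4
Op 2: merge R3<->R2 -> R3=(0,0,0,0) R2=(0,0,0,0)
Op 3: merge R1<->R0 -> R1=(0,4,0,0) R0=(0,4,0,0)
Op 4: inc R0 by 5 -> R0=(5,4,0,0) value=9
Op 5: merge R3<->R0 -> R3=(5,4,0,0) R0=(5,4,0,0)
Op 6: merge R2<->R3 -> R2=(5,4,0,0) R3=(5,4,0,0)
Op 7: inc R3 by 4 -> R3=(5,4,0,4) value=13
Op 8: merge R0<->R3 -> R0=(5,4,0,4) R3=(5,4,0,4)
Op 9: merge R1<->R3 -> R1=(5,4,0,4) R3=(5,4,0,4)
Op 10: inc R1 by 5 -> R1=(5,9,0,4) value=18

Answer: 5 4 0 4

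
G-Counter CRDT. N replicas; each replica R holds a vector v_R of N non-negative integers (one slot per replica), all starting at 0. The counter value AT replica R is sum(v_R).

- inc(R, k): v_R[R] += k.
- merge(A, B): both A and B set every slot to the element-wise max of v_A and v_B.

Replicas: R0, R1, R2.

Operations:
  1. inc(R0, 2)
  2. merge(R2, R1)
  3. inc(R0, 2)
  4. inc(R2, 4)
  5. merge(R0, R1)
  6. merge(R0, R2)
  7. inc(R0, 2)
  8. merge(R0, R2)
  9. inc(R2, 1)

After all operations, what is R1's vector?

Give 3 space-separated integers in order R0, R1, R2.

Op 1: inc R0 by 2 -> R0=(2,0,0) value=2
Op 2: merge R2<->R1 -> R2=(0,0,0) R1=(0,0,0)
Op 3: inc R0 by 2 -> R0=(4,0,0) value=4
Op 4: inc R2 by 4 -> R2=(0,0,4) value=4
Op 5: merge R0<->R1 -> R0=(4,0,0) R1=(4,0,0)
Op 6: merge R0<->R2 -> R0=(4,0,4) R2=(4,0,4)
Op 7: inc R0 by 2 -> R0=(6,0,4) value=10
Op 8: merge R0<->R2 -> R0=(6,0,4) R2=(6,0,4)
Op 9: inc R2 by 1 -> R2=(6,0,5) value=11

Answer: 4 0 0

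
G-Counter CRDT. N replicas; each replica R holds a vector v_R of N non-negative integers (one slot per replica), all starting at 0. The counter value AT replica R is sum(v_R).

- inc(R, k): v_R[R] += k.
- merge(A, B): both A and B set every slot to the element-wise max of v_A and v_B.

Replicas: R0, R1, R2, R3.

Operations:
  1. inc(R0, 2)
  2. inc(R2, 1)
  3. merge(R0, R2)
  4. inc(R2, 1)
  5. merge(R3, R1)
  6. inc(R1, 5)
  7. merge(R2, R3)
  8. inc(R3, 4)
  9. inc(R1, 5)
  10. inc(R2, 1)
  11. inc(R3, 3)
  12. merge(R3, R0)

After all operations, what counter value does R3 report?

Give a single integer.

Op 1: inc R0 by 2 -> R0=(2,0,0,0) value=2
Op 2: inc R2 by 1 -> R2=(0,0,1,0) value=1
Op 3: merge R0<->R2 -> R0=(2,0,1,0) R2=(2,0,1,0)
Op 4: inc R2 by 1 -> R2=(2,0,2,0) value=4
Op 5: merge R3<->R1 -> R3=(0,0,0,0) R1=(0,0,0,0)
Op 6: inc R1 by 5 -> R1=(0,5,0,0) value=5
Op 7: merge R2<->R3 -> R2=(2,0,2,0) R3=(2,0,2,0)
Op 8: inc R3 by 4 -> R3=(2,0,2,4) value=8
Op 9: inc R1 by 5 -> R1=(0,10,0,0) value=10
Op 10: inc R2 by 1 -> R2=(2,0,3,0) value=5
Op 11: inc R3 by 3 -> R3=(2,0,2,7) value=11
Op 12: merge R3<->R0 -> R3=(2,0,2,7) R0=(2,0,2,7)

Answer: 11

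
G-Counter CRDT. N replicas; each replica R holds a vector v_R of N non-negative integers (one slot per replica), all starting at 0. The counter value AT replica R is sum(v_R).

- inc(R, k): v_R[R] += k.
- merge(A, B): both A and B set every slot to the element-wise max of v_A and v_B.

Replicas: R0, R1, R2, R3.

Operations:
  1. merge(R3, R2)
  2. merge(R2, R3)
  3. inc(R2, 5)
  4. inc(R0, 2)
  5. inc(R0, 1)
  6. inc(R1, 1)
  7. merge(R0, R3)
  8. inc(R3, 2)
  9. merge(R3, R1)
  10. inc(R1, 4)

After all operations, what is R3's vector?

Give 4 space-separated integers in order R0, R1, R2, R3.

Answer: 3 1 0 2

Derivation:
Op 1: merge R3<->R2 -> R3=(0,0,0,0) R2=(0,0,0,0)
Op 2: merge R2<->R3 -> R2=(0,0,0,0) R3=(0,0,0,0)
Op 3: inc R2 by 5 -> R2=(0,0,5,0) value=5
Op 4: inc R0 by 2 -> R0=(2,0,0,0) value=2
Op 5: inc R0 by 1 -> R0=(3,0,0,0) value=3
Op 6: inc R1 by 1 -> R1=(0,1,0,0) value=1
Op 7: merge R0<->R3 -> R0=(3,0,0,0) R3=(3,0,0,0)
Op 8: inc R3 by 2 -> R3=(3,0,0,2) value=5
Op 9: merge R3<->R1 -> R3=(3,1,0,2) R1=(3,1,0,2)
Op 10: inc R1 by 4 -> R1=(3,5,0,2) value=10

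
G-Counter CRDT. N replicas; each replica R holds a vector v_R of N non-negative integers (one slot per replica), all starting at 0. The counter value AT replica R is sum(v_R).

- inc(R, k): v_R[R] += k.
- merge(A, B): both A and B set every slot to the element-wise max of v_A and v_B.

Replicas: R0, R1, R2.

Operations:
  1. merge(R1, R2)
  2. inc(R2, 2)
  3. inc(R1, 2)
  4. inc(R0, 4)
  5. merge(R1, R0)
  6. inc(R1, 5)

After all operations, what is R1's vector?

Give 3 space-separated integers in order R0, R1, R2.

Op 1: merge R1<->R2 -> R1=(0,0,0) R2=(0,0,0)
Op 2: inc R2 by 2 -> R2=(0,0,2) value=2
Op 3: inc R1 by 2 -> R1=(0,2,0) value=2
Op 4: inc R0 by 4 -> R0=(4,0,0) value=4
Op 5: merge R1<->R0 -> R1=(4,2,0) R0=(4,2,0)
Op 6: inc R1 by 5 -> R1=(4,7,0) value=11

Answer: 4 7 0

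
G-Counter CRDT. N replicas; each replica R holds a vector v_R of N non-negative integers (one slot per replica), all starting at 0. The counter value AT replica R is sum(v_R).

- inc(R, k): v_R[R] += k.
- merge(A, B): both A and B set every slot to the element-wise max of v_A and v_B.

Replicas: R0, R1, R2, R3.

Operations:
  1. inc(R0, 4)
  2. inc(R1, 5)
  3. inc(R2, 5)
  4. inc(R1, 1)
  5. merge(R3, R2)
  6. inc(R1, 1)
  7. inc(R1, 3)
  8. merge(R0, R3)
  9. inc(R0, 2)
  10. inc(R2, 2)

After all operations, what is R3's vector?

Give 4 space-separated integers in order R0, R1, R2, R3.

Op 1: inc R0 by 4 -> R0=(4,0,0,0) value=4
Op 2: inc R1 by 5 -> R1=(0,5,0,0) value=5
Op 3: inc R2 by 5 -> R2=(0,0,5,0) value=5
Op 4: inc R1 by 1 -> R1=(0,6,0,0) value=6
Op 5: merge R3<->R2 -> R3=(0,0,5,0) R2=(0,0,5,0)
Op 6: inc R1 by 1 -> R1=(0,7,0,0) value=7
Op 7: inc R1 by 3 -> R1=(0,10,0,0) value=10
Op 8: merge R0<->R3 -> R0=(4,0,5,0) R3=(4,0,5,0)
Op 9: inc R0 by 2 -> R0=(6,0,5,0) value=11
Op 10: inc R2 by 2 -> R2=(0,0,7,0) value=7

Answer: 4 0 5 0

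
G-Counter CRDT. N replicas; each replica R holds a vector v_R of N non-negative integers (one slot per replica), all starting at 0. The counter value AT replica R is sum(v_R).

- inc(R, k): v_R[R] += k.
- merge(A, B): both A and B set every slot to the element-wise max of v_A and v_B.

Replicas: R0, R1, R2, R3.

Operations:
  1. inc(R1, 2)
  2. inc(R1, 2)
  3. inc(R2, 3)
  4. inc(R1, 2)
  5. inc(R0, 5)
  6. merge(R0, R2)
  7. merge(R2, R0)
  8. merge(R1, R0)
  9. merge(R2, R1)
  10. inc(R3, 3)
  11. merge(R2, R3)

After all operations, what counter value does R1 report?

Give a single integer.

Answer: 14

Derivation:
Op 1: inc R1 by 2 -> R1=(0,2,0,0) value=2
Op 2: inc R1 by 2 -> R1=(0,4,0,0) value=4
Op 3: inc R2 by 3 -> R2=(0,0,3,0) value=3
Op 4: inc R1 by 2 -> R1=(0,6,0,0) value=6
Op 5: inc R0 by 5 -> R0=(5,0,0,0) value=5
Op 6: merge R0<->R2 -> R0=(5,0,3,0) R2=(5,0,3,0)
Op 7: merge R2<->R0 -> R2=(5,0,3,0) R0=(5,0,3,0)
Op 8: merge R1<->R0 -> R1=(5,6,3,0) R0=(5,6,3,0)
Op 9: merge R2<->R1 -> R2=(5,6,3,0) R1=(5,6,3,0)
Op 10: inc R3 by 3 -> R3=(0,0,0,3) value=3
Op 11: merge R2<->R3 -> R2=(5,6,3,3) R3=(5,6,3,3)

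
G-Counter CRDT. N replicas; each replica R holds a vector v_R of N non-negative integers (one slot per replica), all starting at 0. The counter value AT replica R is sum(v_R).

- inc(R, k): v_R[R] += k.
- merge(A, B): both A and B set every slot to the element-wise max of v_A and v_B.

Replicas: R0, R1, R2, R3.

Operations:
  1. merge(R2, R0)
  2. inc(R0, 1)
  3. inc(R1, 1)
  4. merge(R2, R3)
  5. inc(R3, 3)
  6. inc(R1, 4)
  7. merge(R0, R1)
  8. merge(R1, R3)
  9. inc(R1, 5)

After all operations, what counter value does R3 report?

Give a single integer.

Answer: 9

Derivation:
Op 1: merge R2<->R0 -> R2=(0,0,0,0) R0=(0,0,0,0)
Op 2: inc R0 by 1 -> R0=(1,0,0,0) value=1
Op 3: inc R1 by 1 -> R1=(0,1,0,0) value=1
Op 4: merge R2<->R3 -> R2=(0,0,0,0) R3=(0,0,0,0)
Op 5: inc R3 by 3 -> R3=(0,0,0,3) value=3
Op 6: inc R1 by 4 -> R1=(0,5,0,0) value=5
Op 7: merge R0<->R1 -> R0=(1,5,0,0) R1=(1,5,0,0)
Op 8: merge R1<->R3 -> R1=(1,5,0,3) R3=(1,5,0,3)
Op 9: inc R1 by 5 -> R1=(1,10,0,3) value=14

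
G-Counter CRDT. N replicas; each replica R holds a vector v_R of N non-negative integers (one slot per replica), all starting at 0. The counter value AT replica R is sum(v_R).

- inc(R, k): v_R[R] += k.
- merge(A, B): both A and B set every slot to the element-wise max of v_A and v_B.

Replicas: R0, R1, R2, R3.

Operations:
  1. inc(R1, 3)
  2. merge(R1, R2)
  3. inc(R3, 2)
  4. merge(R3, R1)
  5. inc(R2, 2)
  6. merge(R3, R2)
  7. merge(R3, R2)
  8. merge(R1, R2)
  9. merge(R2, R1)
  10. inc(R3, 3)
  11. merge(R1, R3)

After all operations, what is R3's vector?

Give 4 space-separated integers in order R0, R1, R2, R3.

Op 1: inc R1 by 3 -> R1=(0,3,0,0) value=3
Op 2: merge R1<->R2 -> R1=(0,3,0,0) R2=(0,3,0,0)
Op 3: inc R3 by 2 -> R3=(0,0,0,2) value=2
Op 4: merge R3<->R1 -> R3=(0,3,0,2) R1=(0,3,0,2)
Op 5: inc R2 by 2 -> R2=(0,3,2,0) value=5
Op 6: merge R3<->R2 -> R3=(0,3,2,2) R2=(0,3,2,2)
Op 7: merge R3<->R2 -> R3=(0,3,2,2) R2=(0,3,2,2)
Op 8: merge R1<->R2 -> R1=(0,3,2,2) R2=(0,3,2,2)
Op 9: merge R2<->R1 -> R2=(0,3,2,2) R1=(0,3,2,2)
Op 10: inc R3 by 3 -> R3=(0,3,2,5) value=10
Op 11: merge R1<->R3 -> R1=(0,3,2,5) R3=(0,3,2,5)

Answer: 0 3 2 5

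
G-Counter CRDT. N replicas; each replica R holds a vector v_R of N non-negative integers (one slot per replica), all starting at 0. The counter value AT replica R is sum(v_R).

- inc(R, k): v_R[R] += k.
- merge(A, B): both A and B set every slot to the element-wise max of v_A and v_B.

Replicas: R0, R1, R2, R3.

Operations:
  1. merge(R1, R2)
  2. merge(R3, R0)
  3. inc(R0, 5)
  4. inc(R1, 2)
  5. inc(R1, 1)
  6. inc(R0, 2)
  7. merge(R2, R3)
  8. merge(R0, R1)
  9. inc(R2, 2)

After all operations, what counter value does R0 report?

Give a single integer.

Op 1: merge R1<->R2 -> R1=(0,0,0,0) R2=(0,0,0,0)
Op 2: merge R3<->R0 -> R3=(0,0,0,0) R0=(0,0,0,0)
Op 3: inc R0 by 5 -> R0=(5,0,0,0) value=5
Op 4: inc R1 by 2 -> R1=(0,2,0,0) value=2
Op 5: inc R1 by 1 -> R1=(0,3,0,0) value=3
Op 6: inc R0 by 2 -> R0=(7,0,0,0) value=7
Op 7: merge R2<->R3 -> R2=(0,0,0,0) R3=(0,0,0,0)
Op 8: merge R0<->R1 -> R0=(7,3,0,0) R1=(7,3,0,0)
Op 9: inc R2 by 2 -> R2=(0,0,2,0) value=2

Answer: 10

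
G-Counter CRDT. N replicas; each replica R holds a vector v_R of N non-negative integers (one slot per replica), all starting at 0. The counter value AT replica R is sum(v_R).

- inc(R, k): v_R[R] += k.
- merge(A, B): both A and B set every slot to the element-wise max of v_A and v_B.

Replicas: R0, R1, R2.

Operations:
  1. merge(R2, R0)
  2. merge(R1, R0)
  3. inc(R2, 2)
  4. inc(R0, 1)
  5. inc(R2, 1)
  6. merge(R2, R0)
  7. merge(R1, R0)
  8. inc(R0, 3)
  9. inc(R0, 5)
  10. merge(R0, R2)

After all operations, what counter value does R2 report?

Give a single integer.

Answer: 12

Derivation:
Op 1: merge R2<->R0 -> R2=(0,0,0) R0=(0,0,0)
Op 2: merge R1<->R0 -> R1=(0,0,0) R0=(0,0,0)
Op 3: inc R2 by 2 -> R2=(0,0,2) value=2
Op 4: inc R0 by 1 -> R0=(1,0,0) value=1
Op 5: inc R2 by 1 -> R2=(0,0,3) value=3
Op 6: merge R2<->R0 -> R2=(1,0,3) R0=(1,0,3)
Op 7: merge R1<->R0 -> R1=(1,0,3) R0=(1,0,3)
Op 8: inc R0 by 3 -> R0=(4,0,3) value=7
Op 9: inc R0 by 5 -> R0=(9,0,3) value=12
Op 10: merge R0<->R2 -> R0=(9,0,3) R2=(9,0,3)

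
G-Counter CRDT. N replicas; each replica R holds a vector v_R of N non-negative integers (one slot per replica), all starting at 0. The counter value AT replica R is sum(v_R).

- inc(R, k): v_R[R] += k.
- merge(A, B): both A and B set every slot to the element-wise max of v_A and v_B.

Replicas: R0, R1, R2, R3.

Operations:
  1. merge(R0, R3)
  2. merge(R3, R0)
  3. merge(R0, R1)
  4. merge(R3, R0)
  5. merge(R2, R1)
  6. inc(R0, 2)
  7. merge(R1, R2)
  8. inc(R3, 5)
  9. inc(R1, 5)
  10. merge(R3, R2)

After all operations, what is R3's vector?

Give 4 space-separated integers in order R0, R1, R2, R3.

Answer: 0 0 0 5

Derivation:
Op 1: merge R0<->R3 -> R0=(0,0,0,0) R3=(0,0,0,0)
Op 2: merge R3<->R0 -> R3=(0,0,0,0) R0=(0,0,0,0)
Op 3: merge R0<->R1 -> R0=(0,0,0,0) R1=(0,0,0,0)
Op 4: merge R3<->R0 -> R3=(0,0,0,0) R0=(0,0,0,0)
Op 5: merge R2<->R1 -> R2=(0,0,0,0) R1=(0,0,0,0)
Op 6: inc R0 by 2 -> R0=(2,0,0,0) value=2
Op 7: merge R1<->R2 -> R1=(0,0,0,0) R2=(0,0,0,0)
Op 8: inc R3 by 5 -> R3=(0,0,0,5) value=5
Op 9: inc R1 by 5 -> R1=(0,5,0,0) value=5
Op 10: merge R3<->R2 -> R3=(0,0,0,5) R2=(0,0,0,5)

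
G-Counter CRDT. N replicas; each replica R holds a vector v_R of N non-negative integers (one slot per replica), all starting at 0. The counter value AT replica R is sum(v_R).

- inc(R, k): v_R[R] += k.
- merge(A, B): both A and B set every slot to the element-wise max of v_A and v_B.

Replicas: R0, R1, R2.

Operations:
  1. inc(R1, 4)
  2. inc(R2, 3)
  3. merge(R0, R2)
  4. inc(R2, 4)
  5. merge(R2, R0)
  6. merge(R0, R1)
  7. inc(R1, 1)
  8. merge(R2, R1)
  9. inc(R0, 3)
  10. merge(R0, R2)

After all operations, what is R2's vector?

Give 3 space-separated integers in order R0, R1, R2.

Answer: 3 5 7

Derivation:
Op 1: inc R1 by 4 -> R1=(0,4,0) value=4
Op 2: inc R2 by 3 -> R2=(0,0,3) value=3
Op 3: merge R0<->R2 -> R0=(0,0,3) R2=(0,0,3)
Op 4: inc R2 by 4 -> R2=(0,0,7) value=7
Op 5: merge R2<->R0 -> R2=(0,0,7) R0=(0,0,7)
Op 6: merge R0<->R1 -> R0=(0,4,7) R1=(0,4,7)
Op 7: inc R1 by 1 -> R1=(0,5,7) value=12
Op 8: merge R2<->R1 -> R2=(0,5,7) R1=(0,5,7)
Op 9: inc R0 by 3 -> R0=(3,4,7) value=14
Op 10: merge R0<->R2 -> R0=(3,5,7) R2=(3,5,7)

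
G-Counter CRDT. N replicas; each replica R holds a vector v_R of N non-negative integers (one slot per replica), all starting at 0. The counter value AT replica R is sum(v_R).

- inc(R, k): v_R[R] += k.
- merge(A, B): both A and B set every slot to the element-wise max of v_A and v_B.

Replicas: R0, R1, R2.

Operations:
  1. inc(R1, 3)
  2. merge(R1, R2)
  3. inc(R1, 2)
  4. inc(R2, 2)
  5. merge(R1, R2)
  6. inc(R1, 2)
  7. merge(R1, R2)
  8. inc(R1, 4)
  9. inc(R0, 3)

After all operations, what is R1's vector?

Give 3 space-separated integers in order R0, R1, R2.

Answer: 0 11 2

Derivation:
Op 1: inc R1 by 3 -> R1=(0,3,0) value=3
Op 2: merge R1<->R2 -> R1=(0,3,0) R2=(0,3,0)
Op 3: inc R1 by 2 -> R1=(0,5,0) value=5
Op 4: inc R2 by 2 -> R2=(0,3,2) value=5
Op 5: merge R1<->R2 -> R1=(0,5,2) R2=(0,5,2)
Op 6: inc R1 by 2 -> R1=(0,7,2) value=9
Op 7: merge R1<->R2 -> R1=(0,7,2) R2=(0,7,2)
Op 8: inc R1 by 4 -> R1=(0,11,2) value=13
Op 9: inc R0 by 3 -> R0=(3,0,0) value=3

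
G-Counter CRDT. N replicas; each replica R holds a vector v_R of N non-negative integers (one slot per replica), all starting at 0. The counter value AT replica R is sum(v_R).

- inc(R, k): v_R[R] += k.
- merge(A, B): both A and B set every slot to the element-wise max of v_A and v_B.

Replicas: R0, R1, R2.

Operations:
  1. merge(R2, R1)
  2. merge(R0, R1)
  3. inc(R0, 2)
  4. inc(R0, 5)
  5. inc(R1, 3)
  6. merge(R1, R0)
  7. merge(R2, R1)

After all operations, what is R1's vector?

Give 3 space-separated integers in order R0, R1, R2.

Op 1: merge R2<->R1 -> R2=(0,0,0) R1=(0,0,0)
Op 2: merge R0<->R1 -> R0=(0,0,0) R1=(0,0,0)
Op 3: inc R0 by 2 -> R0=(2,0,0) value=2
Op 4: inc R0 by 5 -> R0=(7,0,0) value=7
Op 5: inc R1 by 3 -> R1=(0,3,0) value=3
Op 6: merge R1<->R0 -> R1=(7,3,0) R0=(7,3,0)
Op 7: merge R2<->R1 -> R2=(7,3,0) R1=(7,3,0)

Answer: 7 3 0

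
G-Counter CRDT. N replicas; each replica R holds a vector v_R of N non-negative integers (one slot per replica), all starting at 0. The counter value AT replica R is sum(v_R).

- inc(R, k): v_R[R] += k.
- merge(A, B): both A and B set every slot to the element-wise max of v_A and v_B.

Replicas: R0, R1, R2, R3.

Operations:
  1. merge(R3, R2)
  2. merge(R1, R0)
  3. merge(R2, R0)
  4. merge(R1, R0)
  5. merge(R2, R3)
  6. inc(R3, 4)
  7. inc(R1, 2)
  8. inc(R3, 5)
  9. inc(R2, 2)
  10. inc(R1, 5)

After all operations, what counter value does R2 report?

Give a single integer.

Answer: 2

Derivation:
Op 1: merge R3<->R2 -> R3=(0,0,0,0) R2=(0,0,0,0)
Op 2: merge R1<->R0 -> R1=(0,0,0,0) R0=(0,0,0,0)
Op 3: merge R2<->R0 -> R2=(0,0,0,0) R0=(0,0,0,0)
Op 4: merge R1<->R0 -> R1=(0,0,0,0) R0=(0,0,0,0)
Op 5: merge R2<->R3 -> R2=(0,0,0,0) R3=(0,0,0,0)
Op 6: inc R3 by 4 -> R3=(0,0,0,4) value=4
Op 7: inc R1 by 2 -> R1=(0,2,0,0) value=2
Op 8: inc R3 by 5 -> R3=(0,0,0,9) value=9
Op 9: inc R2 by 2 -> R2=(0,0,2,0) value=2
Op 10: inc R1 by 5 -> R1=(0,7,0,0) value=7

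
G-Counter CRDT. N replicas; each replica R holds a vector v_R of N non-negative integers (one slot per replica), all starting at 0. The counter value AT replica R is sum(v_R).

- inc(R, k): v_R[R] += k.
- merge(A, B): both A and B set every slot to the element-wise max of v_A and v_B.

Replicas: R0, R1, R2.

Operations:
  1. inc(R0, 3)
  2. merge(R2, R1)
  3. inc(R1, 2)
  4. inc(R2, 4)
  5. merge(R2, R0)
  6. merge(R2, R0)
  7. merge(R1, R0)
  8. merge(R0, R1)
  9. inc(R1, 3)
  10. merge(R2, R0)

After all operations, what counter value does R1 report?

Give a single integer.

Answer: 12

Derivation:
Op 1: inc R0 by 3 -> R0=(3,0,0) value=3
Op 2: merge R2<->R1 -> R2=(0,0,0) R1=(0,0,0)
Op 3: inc R1 by 2 -> R1=(0,2,0) value=2
Op 4: inc R2 by 4 -> R2=(0,0,4) value=4
Op 5: merge R2<->R0 -> R2=(3,0,4) R0=(3,0,4)
Op 6: merge R2<->R0 -> R2=(3,0,4) R0=(3,0,4)
Op 7: merge R1<->R0 -> R1=(3,2,4) R0=(3,2,4)
Op 8: merge R0<->R1 -> R0=(3,2,4) R1=(3,2,4)
Op 9: inc R1 by 3 -> R1=(3,5,4) value=12
Op 10: merge R2<->R0 -> R2=(3,2,4) R0=(3,2,4)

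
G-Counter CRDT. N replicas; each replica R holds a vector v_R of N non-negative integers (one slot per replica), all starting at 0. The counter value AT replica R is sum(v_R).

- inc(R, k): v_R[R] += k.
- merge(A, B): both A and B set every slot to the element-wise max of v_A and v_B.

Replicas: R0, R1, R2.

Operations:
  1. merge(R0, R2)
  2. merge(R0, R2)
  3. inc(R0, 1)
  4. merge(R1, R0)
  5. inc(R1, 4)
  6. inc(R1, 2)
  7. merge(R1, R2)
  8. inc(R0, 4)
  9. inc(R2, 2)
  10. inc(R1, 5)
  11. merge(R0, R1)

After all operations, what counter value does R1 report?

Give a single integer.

Answer: 16

Derivation:
Op 1: merge R0<->R2 -> R0=(0,0,0) R2=(0,0,0)
Op 2: merge R0<->R2 -> R0=(0,0,0) R2=(0,0,0)
Op 3: inc R0 by 1 -> R0=(1,0,0) value=1
Op 4: merge R1<->R0 -> R1=(1,0,0) R0=(1,0,0)
Op 5: inc R1 by 4 -> R1=(1,4,0) value=5
Op 6: inc R1 by 2 -> R1=(1,6,0) value=7
Op 7: merge R1<->R2 -> R1=(1,6,0) R2=(1,6,0)
Op 8: inc R0 by 4 -> R0=(5,0,0) value=5
Op 9: inc R2 by 2 -> R2=(1,6,2) value=9
Op 10: inc R1 by 5 -> R1=(1,11,0) value=12
Op 11: merge R0<->R1 -> R0=(5,11,0) R1=(5,11,0)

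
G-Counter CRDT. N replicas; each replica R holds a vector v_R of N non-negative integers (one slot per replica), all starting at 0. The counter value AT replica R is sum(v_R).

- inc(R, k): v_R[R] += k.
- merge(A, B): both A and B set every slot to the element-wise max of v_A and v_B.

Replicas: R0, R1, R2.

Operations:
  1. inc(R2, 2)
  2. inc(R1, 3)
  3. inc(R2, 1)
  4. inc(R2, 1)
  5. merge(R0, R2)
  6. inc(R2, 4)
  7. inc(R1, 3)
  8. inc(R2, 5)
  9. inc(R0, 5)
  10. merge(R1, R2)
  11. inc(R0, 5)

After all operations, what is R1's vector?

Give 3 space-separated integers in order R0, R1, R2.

Answer: 0 6 13

Derivation:
Op 1: inc R2 by 2 -> R2=(0,0,2) value=2
Op 2: inc R1 by 3 -> R1=(0,3,0) value=3
Op 3: inc R2 by 1 -> R2=(0,0,3) value=3
Op 4: inc R2 by 1 -> R2=(0,0,4) value=4
Op 5: merge R0<->R2 -> R0=(0,0,4) R2=(0,0,4)
Op 6: inc R2 by 4 -> R2=(0,0,8) value=8
Op 7: inc R1 by 3 -> R1=(0,6,0) value=6
Op 8: inc R2 by 5 -> R2=(0,0,13) value=13
Op 9: inc R0 by 5 -> R0=(5,0,4) value=9
Op 10: merge R1<->R2 -> R1=(0,6,13) R2=(0,6,13)
Op 11: inc R0 by 5 -> R0=(10,0,4) value=14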